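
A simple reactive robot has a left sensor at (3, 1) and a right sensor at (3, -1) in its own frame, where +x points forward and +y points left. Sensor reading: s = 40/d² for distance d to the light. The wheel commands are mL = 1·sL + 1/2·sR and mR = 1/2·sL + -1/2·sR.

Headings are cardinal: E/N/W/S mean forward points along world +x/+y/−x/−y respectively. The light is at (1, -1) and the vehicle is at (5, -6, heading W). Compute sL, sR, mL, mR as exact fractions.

40/37 40/17 1420/629 -400/629

left sensor world pos  = (2, -7); dL² = 37
right sensor world pos = (2, -5); dR² = 17
sL = 40/37 = 40/37
sR = 40/17 = 40/17
mL = 1·sL + 1/2·sR = 1420/629
mR = 1/2·sL + -1/2·sR = -400/629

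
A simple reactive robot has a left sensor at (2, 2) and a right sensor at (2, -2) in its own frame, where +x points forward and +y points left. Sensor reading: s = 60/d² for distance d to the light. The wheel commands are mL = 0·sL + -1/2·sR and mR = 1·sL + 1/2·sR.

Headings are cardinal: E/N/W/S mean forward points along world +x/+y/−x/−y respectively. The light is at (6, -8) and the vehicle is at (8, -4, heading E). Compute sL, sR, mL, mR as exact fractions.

15/13 3 -3/2 69/26

left sensor world pos  = (10, -2); dL² = 52
right sensor world pos = (10, -6); dR² = 20
sL = 60/52 = 15/13
sR = 60/20 = 3
mL = 0·sL + -1/2·sR = -3/2
mR = 1·sL + 1/2·sR = 69/26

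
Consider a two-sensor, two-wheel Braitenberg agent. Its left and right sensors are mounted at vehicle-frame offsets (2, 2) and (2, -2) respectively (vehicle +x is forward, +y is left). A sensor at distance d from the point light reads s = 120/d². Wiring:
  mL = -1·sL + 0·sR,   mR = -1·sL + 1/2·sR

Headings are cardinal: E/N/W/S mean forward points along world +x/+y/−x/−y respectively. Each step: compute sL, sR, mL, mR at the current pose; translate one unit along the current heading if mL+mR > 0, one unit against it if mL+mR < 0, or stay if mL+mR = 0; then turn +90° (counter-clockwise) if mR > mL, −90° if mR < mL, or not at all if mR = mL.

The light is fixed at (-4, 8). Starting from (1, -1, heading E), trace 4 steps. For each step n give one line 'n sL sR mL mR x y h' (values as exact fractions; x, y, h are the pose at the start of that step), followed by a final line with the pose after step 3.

0 60/49 12/17 -60/49 -726/833 1 -1 E
1 120/53 24/17 -120/53 -1404/901 0 -1 N
2 30/37 30/17 -30/37 45/629 0 -2 W
3 120/193 40/51 -120/193 -2260/9843 1 -2 S
final 1 -1 E

n=0: pose=(1,-1,E); sL=60/49, sR=12/17; mL=-60/49, mR=-726/833; mL+mR=-1746/833 → advance -1; mR−mL=6/17 → turn +1·90°
n=1: pose=(0,-1,N); sL=120/53, sR=24/17; mL=-120/53, mR=-1404/901; mL+mR=-3444/901 → advance -1; mR−mL=12/17 → turn +1·90°
n=2: pose=(0,-2,W); sL=30/37, sR=30/17; mL=-30/37, mR=45/629; mL+mR=-465/629 → advance -1; mR−mL=15/17 → turn +1·90°
n=3: pose=(1,-2,S); sL=120/193, sR=40/51; mL=-120/193, mR=-2260/9843; mL+mR=-8380/9843 → advance -1; mR−mL=20/51 → turn +1·90°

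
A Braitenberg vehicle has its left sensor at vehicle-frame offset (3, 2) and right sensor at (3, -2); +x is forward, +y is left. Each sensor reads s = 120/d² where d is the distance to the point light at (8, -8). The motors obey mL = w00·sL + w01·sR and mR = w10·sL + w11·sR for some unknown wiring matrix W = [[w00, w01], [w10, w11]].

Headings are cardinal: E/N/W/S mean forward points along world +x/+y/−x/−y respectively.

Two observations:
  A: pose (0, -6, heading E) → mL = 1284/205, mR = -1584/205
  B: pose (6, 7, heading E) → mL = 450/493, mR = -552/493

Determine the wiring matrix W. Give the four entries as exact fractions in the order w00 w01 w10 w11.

obs A: pose=(0,-6,E) → sL=120/41, sR=24/5, mL=1284/205, mR=-1584/205
obs B: pose=(6,7,E) → sL=12/29, sR=12/17, mL=450/493, mR=-552/493
sensor matrix S = [[120/41, 24/5], [12/29, 12/17]]; det S = 8064/101065
solve [mL_A; mL_B] = S·[w00; w01] and [mR_A; mR_B] = S·[w10; w11]:
  w00 = 1/2, w01 = 1, w10 = -1, w11 = -1

1/2 1 -1 -1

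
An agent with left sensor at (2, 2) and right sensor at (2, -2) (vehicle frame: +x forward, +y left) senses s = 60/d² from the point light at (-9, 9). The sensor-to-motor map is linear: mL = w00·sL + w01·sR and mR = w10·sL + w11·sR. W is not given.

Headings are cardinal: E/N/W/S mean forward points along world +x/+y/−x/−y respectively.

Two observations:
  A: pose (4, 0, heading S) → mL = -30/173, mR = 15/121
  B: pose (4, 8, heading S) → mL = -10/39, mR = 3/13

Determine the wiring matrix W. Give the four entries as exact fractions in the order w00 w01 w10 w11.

obs A: pose=(4,0,S) → sL=30/173, sR=30/121, mL=-30/173, mR=15/121
obs B: pose=(4,8,S) → sL=10/39, sR=6/13, mL=-10/39, mR=3/13
sensor matrix S = [[30/173, 30/121], [10/39, 6/13]]; det S = 4480/272129
solve [mL_A; mL_B] = S·[w00; w01] and [mR_A; mR_B] = S·[w10; w11]:
  w00 = -1, w01 = 0, w10 = 0, w11 = 1/2

-1 0 0 1/2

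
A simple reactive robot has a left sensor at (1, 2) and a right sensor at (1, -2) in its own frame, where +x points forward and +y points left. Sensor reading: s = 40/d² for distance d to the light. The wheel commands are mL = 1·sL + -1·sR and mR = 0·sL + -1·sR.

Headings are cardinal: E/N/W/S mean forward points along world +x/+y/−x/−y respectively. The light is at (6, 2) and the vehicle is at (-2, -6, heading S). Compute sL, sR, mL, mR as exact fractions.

left sensor world pos  = (0, -7); dL² = 117
right sensor world pos = (-4, -7); dR² = 181
sL = 40/117 = 40/117
sR = 40/181 = 40/181
mL = 1·sL + -1·sR = 2560/21177
mR = 0·sL + -1·sR = -40/181

40/117 40/181 2560/21177 -40/181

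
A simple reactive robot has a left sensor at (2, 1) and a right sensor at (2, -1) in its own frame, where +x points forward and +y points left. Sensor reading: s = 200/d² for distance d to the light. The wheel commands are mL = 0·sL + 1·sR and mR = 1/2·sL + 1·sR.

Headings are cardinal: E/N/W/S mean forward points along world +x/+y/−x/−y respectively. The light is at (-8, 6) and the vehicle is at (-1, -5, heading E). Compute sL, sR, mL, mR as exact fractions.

200/181 8/9 8/9 2348/1629

left sensor world pos  = (1, -4); dL² = 181
right sensor world pos = (1, -6); dR² = 225
sL = 200/181 = 200/181
sR = 200/225 = 8/9
mL = 0·sL + 1·sR = 8/9
mR = 1/2·sL + 1·sR = 2348/1629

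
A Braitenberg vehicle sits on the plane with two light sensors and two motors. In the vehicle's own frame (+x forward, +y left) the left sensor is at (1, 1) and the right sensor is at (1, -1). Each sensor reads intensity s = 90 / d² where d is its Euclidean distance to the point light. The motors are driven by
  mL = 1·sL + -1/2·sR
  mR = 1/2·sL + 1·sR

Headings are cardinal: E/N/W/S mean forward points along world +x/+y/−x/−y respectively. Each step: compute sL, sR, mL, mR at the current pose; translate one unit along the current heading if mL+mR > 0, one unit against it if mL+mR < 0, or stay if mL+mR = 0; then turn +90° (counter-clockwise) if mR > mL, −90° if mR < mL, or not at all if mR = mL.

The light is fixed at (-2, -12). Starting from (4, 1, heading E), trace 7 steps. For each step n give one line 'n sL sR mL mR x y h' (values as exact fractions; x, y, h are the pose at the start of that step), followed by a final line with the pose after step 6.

n=0: pose=(4,1,E); sL=18/49, sR=90/193; mL=1269/9457, mR=6147/9457; mL+mR=7416/9457 → advance +1; mR−mL=4878/9457 → turn +1·90°
n=1: pose=(5,1,N); sL=45/116, sR=9/26; mL=81/377, mR=1629/3016; mL+mR=2277/3016 → advance +1; mR−mL=981/3016 → turn +1·90°
n=2: pose=(5,2,W); sL=18/41, sR=10/29; mL=317/1189, mR=671/1189; mL+mR=988/1189 → advance +1; mR−mL=354/1189 → turn +1·90°
n=3: pose=(4,2,S); sL=45/109, sR=45/97; mL=3825/21146, mR=14175/21146; mL+mR=9000/10573 → advance +1; mR−mL=5175/10573 → turn +1·90°
n=4: pose=(4,1,E); sL=18/49, sR=90/193; mL=1269/9457, mR=6147/9457; mL+mR=7416/9457 → advance +1; mR−mL=4878/9457 → turn +1·90°
n=5: pose=(5,1,N); sL=45/116, sR=9/26; mL=81/377, mR=1629/3016; mL+mR=2277/3016 → advance +1; mR−mL=981/3016 → turn +1·90°
n=6: pose=(5,2,W); sL=18/41, sR=10/29; mL=317/1189, mR=671/1189; mL+mR=988/1189 → advance +1; mR−mL=354/1189 → turn +1·90°

0 18/49 90/193 1269/9457 6147/9457 4 1 E
1 45/116 9/26 81/377 1629/3016 5 1 N
2 18/41 10/29 317/1189 671/1189 5 2 W
3 45/109 45/97 3825/21146 14175/21146 4 2 S
4 18/49 90/193 1269/9457 6147/9457 4 1 E
5 45/116 9/26 81/377 1629/3016 5 1 N
6 18/41 10/29 317/1189 671/1189 5 2 W
final 4 2 S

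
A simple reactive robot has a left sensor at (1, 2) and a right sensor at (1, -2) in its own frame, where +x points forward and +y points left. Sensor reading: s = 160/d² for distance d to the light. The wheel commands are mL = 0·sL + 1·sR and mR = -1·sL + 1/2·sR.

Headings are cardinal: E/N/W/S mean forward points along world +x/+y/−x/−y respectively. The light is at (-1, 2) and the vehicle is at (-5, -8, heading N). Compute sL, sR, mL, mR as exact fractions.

left sensor world pos  = (-7, -7); dL² = 117
right sensor world pos = (-3, -7); dR² = 85
sL = 160/117 = 160/117
sR = 160/85 = 32/17
mL = 0·sL + 1·sR = 32/17
mR = -1·sL + 1/2·sR = -848/1989

160/117 32/17 32/17 -848/1989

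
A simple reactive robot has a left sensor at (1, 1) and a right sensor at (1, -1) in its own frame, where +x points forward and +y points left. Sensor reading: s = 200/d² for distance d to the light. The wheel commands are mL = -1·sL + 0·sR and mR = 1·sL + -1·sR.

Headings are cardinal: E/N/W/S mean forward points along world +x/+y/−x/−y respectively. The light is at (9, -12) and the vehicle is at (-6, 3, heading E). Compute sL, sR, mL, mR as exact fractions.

50/113 25/49 -50/113 -375/5537

left sensor world pos  = (-5, 4); dL² = 452
right sensor world pos = (-5, 2); dR² = 392
sL = 200/452 = 50/113
sR = 200/392 = 25/49
mL = -1·sL + 0·sR = -50/113
mR = 1·sL + -1·sR = -375/5537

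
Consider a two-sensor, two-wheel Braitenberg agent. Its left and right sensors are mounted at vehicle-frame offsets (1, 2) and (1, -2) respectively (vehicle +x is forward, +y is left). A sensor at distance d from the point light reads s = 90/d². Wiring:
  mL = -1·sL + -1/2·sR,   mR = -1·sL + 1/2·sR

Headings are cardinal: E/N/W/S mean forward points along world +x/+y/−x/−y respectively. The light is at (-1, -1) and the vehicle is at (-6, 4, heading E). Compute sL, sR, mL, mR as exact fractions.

left sensor world pos  = (-5, 6); dL² = 65
right sensor world pos = (-5, 2); dR² = 25
sL = 90/65 = 18/13
sR = 90/25 = 18/5
mL = -1·sL + -1/2·sR = -207/65
mR = -1·sL + 1/2·sR = 27/65

18/13 18/5 -207/65 27/65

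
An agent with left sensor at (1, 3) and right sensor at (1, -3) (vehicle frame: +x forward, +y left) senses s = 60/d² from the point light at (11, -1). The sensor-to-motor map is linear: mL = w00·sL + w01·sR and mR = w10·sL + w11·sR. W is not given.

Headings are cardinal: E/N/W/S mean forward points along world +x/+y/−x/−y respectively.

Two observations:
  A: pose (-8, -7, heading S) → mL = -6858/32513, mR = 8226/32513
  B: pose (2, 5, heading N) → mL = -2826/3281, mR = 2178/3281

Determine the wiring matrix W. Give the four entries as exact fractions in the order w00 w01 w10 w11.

-1/2 -1 1 1/2

obs A: pose=(-8,-7,S) → sL=12/61, sR=60/533, mL=-6858/32513, mR=8226/32513
obs B: pose=(2,5,N) → sL=60/193, sR=12/17, mL=-2826/3281, mR=2178/3281
sensor matrix S = [[12/61, 60/533], [60/193, 12/17]]; det S = 11079936/106675153
solve [mL_A; mL_B] = S·[w00; w01] and [mR_A; mR_B] = S·[w10; w11]:
  w00 = -1/2, w01 = -1, w10 = 1, w11 = 1/2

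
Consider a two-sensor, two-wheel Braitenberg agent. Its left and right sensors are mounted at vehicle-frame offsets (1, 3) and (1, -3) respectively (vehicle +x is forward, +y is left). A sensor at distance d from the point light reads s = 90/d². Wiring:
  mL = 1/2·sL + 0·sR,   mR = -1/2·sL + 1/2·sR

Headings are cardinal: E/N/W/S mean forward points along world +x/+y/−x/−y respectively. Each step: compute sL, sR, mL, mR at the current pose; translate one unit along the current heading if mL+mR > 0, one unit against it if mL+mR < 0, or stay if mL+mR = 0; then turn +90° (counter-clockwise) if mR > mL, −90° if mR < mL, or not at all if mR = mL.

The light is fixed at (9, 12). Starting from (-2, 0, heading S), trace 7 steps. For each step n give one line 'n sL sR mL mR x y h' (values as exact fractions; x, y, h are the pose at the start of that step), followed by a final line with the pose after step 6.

n=0: pose=(-2,0,S); sL=90/233, sR=18/73; mL=45/233, mR=-1188/17009; mL+mR=9/73 → advance +1; mR−mL=-4473/17009 → turn -1·90°
n=1: pose=(-2,-1,W); sL=9/40, sR=45/122; mL=9/80, mR=351/4880; mL+mR=45/244 → advance +1; mR−mL=-99/2440 → turn -1·90°
n=2: pose=(-3,-1,N); sL=10/41, sR=2/5; mL=5/41, mR=16/205; mL+mR=1/5 → advance +1; mR−mL=-9/205 → turn -1·90°
n=3: pose=(-3,0,E); sL=45/101, sR=45/173; mL=45/202, mR=-1620/17473; mL+mR=45/346 → advance +1; mR−mL=-11025/34946 → turn -1·90°
n=4: pose=(-2,0,S); sL=90/233, sR=18/73; mL=45/233, mR=-1188/17009; mL+mR=9/73 → advance +1; mR−mL=-4473/17009 → turn -1·90°
n=5: pose=(-2,-1,W); sL=9/40, sR=45/122; mL=9/80, mR=351/4880; mL+mR=45/244 → advance +1; mR−mL=-99/2440 → turn -1·90°
n=6: pose=(-3,-1,N); sL=10/41, sR=2/5; mL=5/41, mR=16/205; mL+mR=1/5 → advance +1; mR−mL=-9/205 → turn -1·90°

0 90/233 18/73 45/233 -1188/17009 -2 0 S
1 9/40 45/122 9/80 351/4880 -2 -1 W
2 10/41 2/5 5/41 16/205 -3 -1 N
3 45/101 45/173 45/202 -1620/17473 -3 0 E
4 90/233 18/73 45/233 -1188/17009 -2 0 S
5 9/40 45/122 9/80 351/4880 -2 -1 W
6 10/41 2/5 5/41 16/205 -3 -1 N
final -3 0 E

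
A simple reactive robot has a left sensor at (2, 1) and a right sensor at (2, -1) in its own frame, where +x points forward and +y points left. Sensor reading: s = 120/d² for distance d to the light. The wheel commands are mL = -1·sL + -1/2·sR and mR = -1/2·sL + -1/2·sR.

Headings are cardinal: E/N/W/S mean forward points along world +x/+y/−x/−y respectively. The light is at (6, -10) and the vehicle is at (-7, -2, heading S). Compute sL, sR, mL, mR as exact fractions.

2/3 15/29 -161/174 -103/174

left sensor world pos  = (-6, -4); dL² = 180
right sensor world pos = (-8, -4); dR² = 232
sL = 120/180 = 2/3
sR = 120/232 = 15/29
mL = -1·sL + -1/2·sR = -161/174
mR = -1/2·sL + -1/2·sR = -103/174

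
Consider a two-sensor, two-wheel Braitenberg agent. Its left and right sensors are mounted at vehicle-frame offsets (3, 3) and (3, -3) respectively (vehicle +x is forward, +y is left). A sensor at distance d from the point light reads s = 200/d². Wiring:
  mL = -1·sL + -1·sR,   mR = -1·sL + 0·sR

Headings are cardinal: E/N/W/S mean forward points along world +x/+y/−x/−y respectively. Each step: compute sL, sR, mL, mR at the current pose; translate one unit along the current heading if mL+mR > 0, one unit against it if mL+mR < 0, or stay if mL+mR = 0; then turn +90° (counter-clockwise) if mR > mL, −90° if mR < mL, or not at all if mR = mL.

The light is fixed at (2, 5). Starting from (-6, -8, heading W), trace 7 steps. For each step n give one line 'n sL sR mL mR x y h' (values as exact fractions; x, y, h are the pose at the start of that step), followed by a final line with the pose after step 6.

0 200/377 200/221 -9200/6409 -200/377 -6 -8 W
1 25/34 50/89 -3925/3026 -25/34 -5 -8 S
2 200/97 200/241 -67600/23377 -200/97 -5 -7 E
3 100/101 100/53 -15400/5353 -100/101 -6 -7 N
4 200/377 200/221 -9200/6409 -200/377 -6 -8 W
5 25/34 50/89 -3925/3026 -25/34 -5 -8 S
6 200/97 200/241 -67600/23377 -200/97 -5 -7 E
final -6 -7 N

n=0: pose=(-6,-8,W); sL=200/377, sR=200/221; mL=-9200/6409, mR=-200/377; mL+mR=-12600/6409 → advance -1; mR−mL=200/221 → turn +1·90°
n=1: pose=(-5,-8,S); sL=25/34, sR=50/89; mL=-3925/3026, mR=-25/34; mL+mR=-3075/1513 → advance -1; mR−mL=50/89 → turn +1·90°
n=2: pose=(-5,-7,E); sL=200/97, sR=200/241; mL=-67600/23377, mR=-200/97; mL+mR=-115800/23377 → advance -1; mR−mL=200/241 → turn +1·90°
n=3: pose=(-6,-7,N); sL=100/101, sR=100/53; mL=-15400/5353, mR=-100/101; mL+mR=-20700/5353 → advance -1; mR−mL=100/53 → turn +1·90°
n=4: pose=(-6,-8,W); sL=200/377, sR=200/221; mL=-9200/6409, mR=-200/377; mL+mR=-12600/6409 → advance -1; mR−mL=200/221 → turn +1·90°
n=5: pose=(-5,-8,S); sL=25/34, sR=50/89; mL=-3925/3026, mR=-25/34; mL+mR=-3075/1513 → advance -1; mR−mL=50/89 → turn +1·90°
n=6: pose=(-5,-7,E); sL=200/97, sR=200/241; mL=-67600/23377, mR=-200/97; mL+mR=-115800/23377 → advance -1; mR−mL=200/241 → turn +1·90°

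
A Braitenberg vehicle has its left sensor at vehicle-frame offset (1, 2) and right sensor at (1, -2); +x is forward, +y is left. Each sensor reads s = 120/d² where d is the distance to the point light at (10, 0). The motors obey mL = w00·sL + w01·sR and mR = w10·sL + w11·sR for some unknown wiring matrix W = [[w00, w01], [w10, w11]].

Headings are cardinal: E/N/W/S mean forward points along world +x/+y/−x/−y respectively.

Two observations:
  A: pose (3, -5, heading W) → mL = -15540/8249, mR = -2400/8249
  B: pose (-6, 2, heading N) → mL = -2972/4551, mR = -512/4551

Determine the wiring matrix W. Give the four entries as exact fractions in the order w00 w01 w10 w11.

obs A: pose=(3,-5,W) → sL=120/113, sR=120/73, mL=-15540/8249, mR=-2400/8249
obs B: pose=(-6,2,N) → sL=40/111, sR=24/41, mL=-2972/4551, mR=-512/4551
sensor matrix S = [[120/113, 120/73], [40/111, 24/41]]; det S = 366080/12513733
solve [mL_A; mL_B] = S·[w00; w01] and [mR_A; mR_B] = S·[w10; w11]:
  w00 = -1, w01 = -1/2, w10 = 1/2, w11 = -1/2

-1 -1/2 1/2 -1/2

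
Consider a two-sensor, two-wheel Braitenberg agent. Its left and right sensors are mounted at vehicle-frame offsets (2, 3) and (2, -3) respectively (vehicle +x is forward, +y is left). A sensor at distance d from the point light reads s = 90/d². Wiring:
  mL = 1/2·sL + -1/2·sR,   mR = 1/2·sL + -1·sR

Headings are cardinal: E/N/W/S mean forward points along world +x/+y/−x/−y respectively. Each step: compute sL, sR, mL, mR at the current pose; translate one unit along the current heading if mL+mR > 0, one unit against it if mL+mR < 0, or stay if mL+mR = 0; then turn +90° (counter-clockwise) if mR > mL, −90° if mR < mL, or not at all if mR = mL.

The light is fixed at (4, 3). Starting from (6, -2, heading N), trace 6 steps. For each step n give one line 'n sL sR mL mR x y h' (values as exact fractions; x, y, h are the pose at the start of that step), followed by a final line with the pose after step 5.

0 9 45/17 54/17 63/34 6 -2 N
1 90/17 18/13 432/221 279/221 6 -1 E
2 5/4 5/2 -5/8 -15/8 7 -1 S
3 90/37 90 -1620/37 -3285/37 7 0 W
4 45 9/5 108/5 207/10 8 0 N
5 90/37 90/61 1080/2257 -585/2257 8 1 E
final 9 1 S

n=0: pose=(6,-2,N); sL=9, sR=45/17; mL=54/17, mR=63/34; mL+mR=171/34 → advance +1; mR−mL=-45/34 → turn -1·90°
n=1: pose=(6,-1,E); sL=90/17, sR=18/13; mL=432/221, mR=279/221; mL+mR=711/221 → advance +1; mR−mL=-9/13 → turn -1·90°
n=2: pose=(7,-1,S); sL=5/4, sR=5/2; mL=-5/8, mR=-15/8; mL+mR=-5/2 → advance -1; mR−mL=-5/4 → turn -1·90°
n=3: pose=(7,0,W); sL=90/37, sR=90; mL=-1620/37, mR=-3285/37; mL+mR=-4905/37 → advance -1; mR−mL=-45 → turn -1·90°
n=4: pose=(8,0,N); sL=45, sR=9/5; mL=108/5, mR=207/10; mL+mR=423/10 → advance +1; mR−mL=-9/10 → turn -1·90°
n=5: pose=(8,1,E); sL=90/37, sR=90/61; mL=1080/2257, mR=-585/2257; mL+mR=495/2257 → advance +1; mR−mL=-45/61 → turn -1·90°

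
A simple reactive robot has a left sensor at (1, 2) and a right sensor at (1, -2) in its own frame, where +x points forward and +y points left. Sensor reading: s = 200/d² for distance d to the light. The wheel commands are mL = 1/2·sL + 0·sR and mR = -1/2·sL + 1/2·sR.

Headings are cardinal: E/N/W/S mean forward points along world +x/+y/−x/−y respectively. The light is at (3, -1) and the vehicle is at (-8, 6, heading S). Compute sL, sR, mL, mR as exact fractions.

left sensor world pos  = (-6, 5); dL² = 117
right sensor world pos = (-10, 5); dR² = 205
sL = 200/117 = 200/117
sR = 200/205 = 40/41
mL = 1/2·sL + 0·sR = 100/117
mR = -1/2·sL + 1/2·sR = -1760/4797

200/117 40/41 100/117 -1760/4797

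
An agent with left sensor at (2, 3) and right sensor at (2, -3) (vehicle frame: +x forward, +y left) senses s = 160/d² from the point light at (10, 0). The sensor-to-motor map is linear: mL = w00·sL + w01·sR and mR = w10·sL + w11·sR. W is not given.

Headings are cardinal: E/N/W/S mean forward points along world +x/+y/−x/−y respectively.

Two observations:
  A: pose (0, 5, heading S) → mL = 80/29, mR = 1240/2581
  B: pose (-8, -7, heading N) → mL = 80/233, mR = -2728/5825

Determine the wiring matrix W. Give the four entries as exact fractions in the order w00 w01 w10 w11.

1 0 1/2 -1

obs A: pose=(0,5,S) → sL=80/29, sR=80/89, mL=80/29, mR=1240/2581
obs B: pose=(-8,-7,N) → sL=80/233, sR=16/25, mL=80/233, mR=-2728/5825
sensor matrix S = [[80/29, 80/89], [80/233, 16/25]]; det S = 4380672/3006865
solve [mL_A; mL_B] = S·[w00; w01] and [mR_A; mR_B] = S·[w10; w11]:
  w00 = 1, w01 = 0, w10 = 1/2, w11 = -1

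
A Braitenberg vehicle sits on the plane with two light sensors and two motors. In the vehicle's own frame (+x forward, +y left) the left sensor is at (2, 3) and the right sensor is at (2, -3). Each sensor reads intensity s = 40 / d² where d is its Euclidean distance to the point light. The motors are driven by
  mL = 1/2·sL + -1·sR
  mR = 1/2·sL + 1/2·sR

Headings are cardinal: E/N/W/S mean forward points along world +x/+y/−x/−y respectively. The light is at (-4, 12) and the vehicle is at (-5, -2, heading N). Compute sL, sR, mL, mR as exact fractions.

1/4 10/37 -43/296 77/296

left sensor world pos  = (-8, 0); dL² = 160
right sensor world pos = (-2, 0); dR² = 148
sL = 40/160 = 1/4
sR = 40/148 = 10/37
mL = 1/2·sL + -1·sR = -43/296
mR = 1/2·sL + 1/2·sR = 77/296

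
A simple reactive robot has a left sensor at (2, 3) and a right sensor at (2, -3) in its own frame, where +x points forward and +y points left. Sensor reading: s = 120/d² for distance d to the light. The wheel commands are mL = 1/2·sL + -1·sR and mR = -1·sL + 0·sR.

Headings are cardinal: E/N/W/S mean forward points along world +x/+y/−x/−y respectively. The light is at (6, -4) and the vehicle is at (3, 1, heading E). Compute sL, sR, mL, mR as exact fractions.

24/13 24 -300/13 -24/13

left sensor world pos  = (5, 4); dL² = 65
right sensor world pos = (5, -2); dR² = 5
sL = 120/65 = 24/13
sR = 120/5 = 24
mL = 1/2·sL + -1·sR = -300/13
mR = -1·sL + 0·sR = -24/13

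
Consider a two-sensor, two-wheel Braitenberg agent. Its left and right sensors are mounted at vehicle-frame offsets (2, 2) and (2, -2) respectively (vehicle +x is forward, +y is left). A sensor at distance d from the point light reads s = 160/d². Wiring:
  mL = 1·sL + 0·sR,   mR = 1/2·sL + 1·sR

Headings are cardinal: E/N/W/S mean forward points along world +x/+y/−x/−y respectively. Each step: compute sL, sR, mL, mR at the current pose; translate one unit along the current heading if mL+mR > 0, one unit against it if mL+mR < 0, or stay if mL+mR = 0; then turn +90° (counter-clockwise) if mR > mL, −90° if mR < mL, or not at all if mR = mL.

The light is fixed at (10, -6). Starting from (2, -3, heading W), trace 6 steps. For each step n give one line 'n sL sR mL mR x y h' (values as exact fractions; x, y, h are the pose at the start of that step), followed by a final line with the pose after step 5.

n=0: pose=(2,-3,W); sL=160/101, sR=32/25; mL=160/101, mR=5232/2525; mL+mR=9232/2525 → advance +1; mR−mL=1232/2525 → turn +1·90°
n=1: pose=(1,-3,S); sL=16/5, sR=80/61; mL=16/5, mR=888/305; mL+mR=1864/305 → advance +1; mR−mL=-88/305 → turn -1·90°
n=2: pose=(1,-4,W); sL=160/121, sR=160/137; mL=160/121, mR=30320/16577; mL+mR=52240/16577 → advance +1; mR−mL=8400/16577 → turn +1·90°
n=3: pose=(0,-4,S); sL=5/2, sR=10/9; mL=5/2, mR=85/36; mL+mR=175/36 → advance +1; mR−mL=-5/36 → turn -1·90°
n=4: pose=(0,-5,W); sL=32/29, sR=160/153; mL=32/29, mR=7088/4437; mL+mR=11984/4437 → advance +1; mR−mL=2192/4437 → turn +1·90°
n=5: pose=(-1,-5,S); sL=80/41, sR=16/17; mL=80/41, mR=1336/697; mL+mR=2696/697 → advance +1; mR−mL=-24/697 → turn -1·90°

0 160/101 32/25 160/101 5232/2525 2 -3 W
1 16/5 80/61 16/5 888/305 1 -3 S
2 160/121 160/137 160/121 30320/16577 1 -4 W
3 5/2 10/9 5/2 85/36 0 -4 S
4 32/29 160/153 32/29 7088/4437 0 -5 W
5 80/41 16/17 80/41 1336/697 -1 -5 S
final -1 -6 W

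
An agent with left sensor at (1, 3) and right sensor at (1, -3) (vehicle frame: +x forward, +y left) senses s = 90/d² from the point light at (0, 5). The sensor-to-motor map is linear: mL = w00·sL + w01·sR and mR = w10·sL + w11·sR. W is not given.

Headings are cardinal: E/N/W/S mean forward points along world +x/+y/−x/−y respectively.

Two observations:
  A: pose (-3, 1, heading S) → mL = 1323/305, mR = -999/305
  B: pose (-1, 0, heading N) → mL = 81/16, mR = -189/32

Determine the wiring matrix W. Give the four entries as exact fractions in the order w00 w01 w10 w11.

1 1/2 -1/2 -1

obs A: pose=(-3,1,S) → sL=18/5, sR=90/61, mL=1323/305, mR=-999/305
obs B: pose=(-1,0,N) → sL=45/16, sR=9/2, mL=81/16, mR=-189/32
sensor matrix S = [[18/5, 90/61], [45/16, 9/2]]; det S = 29403/2440
solve [mL_A; mL_B] = S·[w00; w01] and [mR_A; mR_B] = S·[w10; w11]:
  w00 = 1, w01 = 1/2, w10 = -1/2, w11 = -1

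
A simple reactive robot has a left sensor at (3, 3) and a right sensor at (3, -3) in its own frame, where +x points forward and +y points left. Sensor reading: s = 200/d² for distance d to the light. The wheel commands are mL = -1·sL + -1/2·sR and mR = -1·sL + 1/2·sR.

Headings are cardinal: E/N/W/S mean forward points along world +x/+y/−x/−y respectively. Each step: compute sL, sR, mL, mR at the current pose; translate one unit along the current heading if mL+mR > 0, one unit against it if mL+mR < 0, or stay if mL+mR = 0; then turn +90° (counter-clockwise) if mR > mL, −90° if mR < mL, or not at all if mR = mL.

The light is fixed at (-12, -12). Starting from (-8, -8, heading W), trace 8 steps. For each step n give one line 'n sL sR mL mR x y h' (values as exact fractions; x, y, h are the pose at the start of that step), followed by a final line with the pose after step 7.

n=0: pose=(-8,-8,W); sL=100, sR=4; mL=-102, mR=-98; mL+mR=-200 → advance -1; mR−mL=4 → turn +1·90°
n=1: pose=(-7,-8,S); sL=40/13, sR=40; mL=-300/13, mR=220/13; mL+mR=-80/13 → advance -1; mR−mL=40 → turn +1·90°
n=2: pose=(-7,-7,E); sL=25/16, sR=50/17; mL=-825/272, mR=-25/272; mL+mR=-25/8 → advance -1; mR−mL=50/17 → turn +1·90°
n=3: pose=(-8,-7,N); sL=40/13, sR=200/113; mL=-5820/1469, mR=-3220/1469; mL+mR=-80/13 → advance -1; mR−mL=200/113 → turn +1·90°
n=4: pose=(-8,-8,W); sL=100, sR=4; mL=-102, mR=-98; mL+mR=-200 → advance -1; mR−mL=4 → turn +1·90°
n=5: pose=(-7,-8,S); sL=40/13, sR=40; mL=-300/13, mR=220/13; mL+mR=-80/13 → advance -1; mR−mL=40 → turn +1·90°
n=6: pose=(-7,-7,E); sL=25/16, sR=50/17; mL=-825/272, mR=-25/272; mL+mR=-25/8 → advance -1; mR−mL=50/17 → turn +1·90°
n=7: pose=(-8,-7,N); sL=40/13, sR=200/113; mL=-5820/1469, mR=-3220/1469; mL+mR=-80/13 → advance -1; mR−mL=200/113 → turn +1·90°

0 100 4 -102 -98 -8 -8 W
1 40/13 40 -300/13 220/13 -7 -8 S
2 25/16 50/17 -825/272 -25/272 -7 -7 E
3 40/13 200/113 -5820/1469 -3220/1469 -8 -7 N
4 100 4 -102 -98 -8 -8 W
5 40/13 40 -300/13 220/13 -7 -8 S
6 25/16 50/17 -825/272 -25/272 -7 -7 E
7 40/13 200/113 -5820/1469 -3220/1469 -8 -7 N
final -8 -8 W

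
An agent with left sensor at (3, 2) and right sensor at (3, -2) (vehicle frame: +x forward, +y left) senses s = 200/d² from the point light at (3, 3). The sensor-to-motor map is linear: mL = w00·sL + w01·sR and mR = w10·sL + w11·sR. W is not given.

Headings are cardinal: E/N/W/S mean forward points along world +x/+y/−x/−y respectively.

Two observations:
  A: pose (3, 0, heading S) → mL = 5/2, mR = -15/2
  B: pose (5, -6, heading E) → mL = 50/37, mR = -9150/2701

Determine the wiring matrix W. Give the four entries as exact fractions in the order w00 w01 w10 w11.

obs A: pose=(3,0,S) → sL=5, sR=5, mL=5/2, mR=-15/2
obs B: pose=(5,-6,E) → sL=100/37, sR=100/73, mL=50/37, mR=-9150/2701
sensor matrix S = [[5, 5], [100/37, 100/73]]; det S = -18000/2701
solve [mL_A; mL_B] = S·[w00; w01] and [mR_A; mR_B] = S·[w10; w11]:
  w00 = 1/2, w01 = 0, w10 = -1, w11 = -1/2

1/2 0 -1 -1/2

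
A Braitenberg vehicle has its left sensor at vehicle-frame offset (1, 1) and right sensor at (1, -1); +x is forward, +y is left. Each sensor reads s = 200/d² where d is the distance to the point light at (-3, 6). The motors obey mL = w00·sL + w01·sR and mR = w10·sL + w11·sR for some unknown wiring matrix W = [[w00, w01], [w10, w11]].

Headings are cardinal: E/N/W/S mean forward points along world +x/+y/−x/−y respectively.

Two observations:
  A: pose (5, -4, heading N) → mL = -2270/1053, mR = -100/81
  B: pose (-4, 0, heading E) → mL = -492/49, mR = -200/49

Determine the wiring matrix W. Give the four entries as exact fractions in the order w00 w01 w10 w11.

-1 -1/2 0 -1

obs A: pose=(5,-4,N) → sL=20/13, sR=100/81, mL=-2270/1053, mR=-100/81
obs B: pose=(-4,0,E) → sL=8, sR=200/49, mL=-492/49, mR=-200/49
sensor matrix S = [[20/13, 100/81], [8, 200/49]]; det S = -185600/51597
solve [mL_A; mL_B] = S·[w00; w01] and [mR_A; mR_B] = S·[w10; w11]:
  w00 = -1, w01 = -1/2, w10 = 0, w11 = -1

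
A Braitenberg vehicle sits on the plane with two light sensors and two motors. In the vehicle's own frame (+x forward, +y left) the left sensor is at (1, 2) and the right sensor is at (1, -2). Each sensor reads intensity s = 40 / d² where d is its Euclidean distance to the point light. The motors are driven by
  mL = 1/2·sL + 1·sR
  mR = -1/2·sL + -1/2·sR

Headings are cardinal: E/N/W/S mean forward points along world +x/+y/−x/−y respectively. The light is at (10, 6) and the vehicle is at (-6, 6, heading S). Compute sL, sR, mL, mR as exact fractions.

left sensor world pos  = (-4, 5); dL² = 197
right sensor world pos = (-8, 5); dR² = 325
sL = 40/197 = 40/197
sR = 40/325 = 8/65
mL = 1/2·sL + 1·sR = 2876/12805
mR = -1/2·sL + -1/2·sR = -2088/12805

40/197 8/65 2876/12805 -2088/12805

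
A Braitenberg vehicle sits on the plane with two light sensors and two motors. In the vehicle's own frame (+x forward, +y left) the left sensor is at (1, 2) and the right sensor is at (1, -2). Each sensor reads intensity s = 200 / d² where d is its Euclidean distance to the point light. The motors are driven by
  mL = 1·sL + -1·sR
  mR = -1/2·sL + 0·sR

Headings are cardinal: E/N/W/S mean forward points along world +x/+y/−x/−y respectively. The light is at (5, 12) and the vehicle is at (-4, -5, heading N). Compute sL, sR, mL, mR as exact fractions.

left sensor world pos  = (-6, -4); dL² = 377
right sensor world pos = (-2, -4); dR² = 305
sL = 200/377 = 200/377
sR = 200/305 = 40/61
mL = 1·sL + -1·sR = -2880/22997
mR = -1/2·sL + 0·sR = -100/377

200/377 40/61 -2880/22997 -100/377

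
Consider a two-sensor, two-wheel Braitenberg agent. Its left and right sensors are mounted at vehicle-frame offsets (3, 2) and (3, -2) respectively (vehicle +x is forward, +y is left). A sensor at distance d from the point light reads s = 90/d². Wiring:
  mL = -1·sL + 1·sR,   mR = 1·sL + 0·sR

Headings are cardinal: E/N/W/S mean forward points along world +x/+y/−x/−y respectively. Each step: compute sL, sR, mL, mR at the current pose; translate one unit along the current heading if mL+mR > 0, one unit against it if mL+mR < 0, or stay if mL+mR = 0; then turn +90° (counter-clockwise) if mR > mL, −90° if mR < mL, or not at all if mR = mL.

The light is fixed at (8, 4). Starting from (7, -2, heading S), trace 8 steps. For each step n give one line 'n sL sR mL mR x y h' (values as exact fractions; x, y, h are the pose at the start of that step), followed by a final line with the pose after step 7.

0 45/41 1 -4/41 45/41 7 -2 S
1 90/29 18/17 -1008/493 90/29 7 -3 E
2 9/2 9/2 0 9/2 8 -3 N
3 90/73 18/5 864/365 90/73 8 -2 W
4 5 9 4 5 7 -2 N
5 18/13 18/5 144/65 18/13 7 -1 W
6 9/2 45/2 18 9/2 6 -1 N
7 18 90/37 -576/37 18 6 0 E
final 7 0 N

n=0: pose=(7,-2,S); sL=45/41, sR=1; mL=-4/41, mR=45/41; mL+mR=1 → advance +1; mR−mL=49/41 → turn +1·90°
n=1: pose=(7,-3,E); sL=90/29, sR=18/17; mL=-1008/493, mR=90/29; mL+mR=18/17 → advance +1; mR−mL=2538/493 → turn +1·90°
n=2: pose=(8,-3,N); sL=9/2, sR=9/2; mL=0, mR=9/2; mL+mR=9/2 → advance +1; mR−mL=9/2 → turn +1·90°
n=3: pose=(8,-2,W); sL=90/73, sR=18/5; mL=864/365, mR=90/73; mL+mR=18/5 → advance +1; mR−mL=-414/365 → turn -1·90°
n=4: pose=(7,-2,N); sL=5, sR=9; mL=4, mR=5; mL+mR=9 → advance +1; mR−mL=1 → turn +1·90°
n=5: pose=(7,-1,W); sL=18/13, sR=18/5; mL=144/65, mR=18/13; mL+mR=18/5 → advance +1; mR−mL=-54/65 → turn -1·90°
n=6: pose=(6,-1,N); sL=9/2, sR=45/2; mL=18, mR=9/2; mL+mR=45/2 → advance +1; mR−mL=-27/2 → turn -1·90°
n=7: pose=(6,0,E); sL=18, sR=90/37; mL=-576/37, mR=18; mL+mR=90/37 → advance +1; mR−mL=1242/37 → turn +1·90°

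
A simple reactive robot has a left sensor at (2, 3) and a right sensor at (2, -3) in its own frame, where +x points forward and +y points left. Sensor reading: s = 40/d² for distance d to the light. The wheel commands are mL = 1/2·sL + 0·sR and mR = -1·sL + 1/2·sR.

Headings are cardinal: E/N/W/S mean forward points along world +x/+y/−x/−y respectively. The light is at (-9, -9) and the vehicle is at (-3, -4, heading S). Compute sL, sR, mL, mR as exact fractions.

4/9 20/9 2/9 2/3

left sensor world pos  = (0, -6); dL² = 90
right sensor world pos = (-6, -6); dR² = 18
sL = 40/90 = 4/9
sR = 40/18 = 20/9
mL = 1/2·sL + 0·sR = 2/9
mR = -1·sL + 1/2·sR = 2/3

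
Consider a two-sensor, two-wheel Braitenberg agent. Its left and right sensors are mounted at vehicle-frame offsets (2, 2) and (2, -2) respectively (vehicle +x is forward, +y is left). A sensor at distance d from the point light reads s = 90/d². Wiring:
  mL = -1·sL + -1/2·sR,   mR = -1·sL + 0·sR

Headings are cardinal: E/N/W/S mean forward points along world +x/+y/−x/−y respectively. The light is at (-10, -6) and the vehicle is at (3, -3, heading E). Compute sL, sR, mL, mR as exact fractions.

left sensor world pos  = (5, -1); dL² = 250
right sensor world pos = (5, -5); dR² = 226
sL = 90/250 = 9/25
sR = 90/226 = 45/113
mL = -1·sL + -1/2·sR = -3159/5650
mR = -1·sL + 0·sR = -9/25

9/25 45/113 -3159/5650 -9/25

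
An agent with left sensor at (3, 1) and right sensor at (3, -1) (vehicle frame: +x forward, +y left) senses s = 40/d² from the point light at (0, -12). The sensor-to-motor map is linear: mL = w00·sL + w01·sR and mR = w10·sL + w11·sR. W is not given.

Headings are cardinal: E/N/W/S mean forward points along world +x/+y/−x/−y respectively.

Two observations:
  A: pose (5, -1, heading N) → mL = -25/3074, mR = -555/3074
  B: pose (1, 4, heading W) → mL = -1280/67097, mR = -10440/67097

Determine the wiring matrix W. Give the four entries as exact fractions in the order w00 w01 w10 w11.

-1/2 1/2 -1/2 -1/2

obs A: pose=(5,-1,N) → sL=10/53, sR=5/29, mL=-25/3074, mR=-555/3074
obs B: pose=(1,4,W) → sL=40/229, sR=40/293, mL=-1280/67097, mR=-10440/67097
sensor matrix S = [[10/53, 5/29], [40/229, 40/293]]; det S = -449400/103128089
solve [mL_A; mL_B] = S·[w00; w01] and [mR_A; mR_B] = S·[w10; w11]:
  w00 = -1/2, w01 = 1/2, w10 = -1/2, w11 = -1/2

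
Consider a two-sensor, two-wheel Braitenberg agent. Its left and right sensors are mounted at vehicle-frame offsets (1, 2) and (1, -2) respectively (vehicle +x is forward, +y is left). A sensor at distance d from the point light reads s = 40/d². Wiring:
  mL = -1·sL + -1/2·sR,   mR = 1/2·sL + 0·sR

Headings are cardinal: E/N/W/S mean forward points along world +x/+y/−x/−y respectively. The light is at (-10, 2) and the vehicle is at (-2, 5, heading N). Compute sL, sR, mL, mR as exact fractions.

left sensor world pos  = (-4, 6); dL² = 52
right sensor world pos = (0, 6); dR² = 116
sL = 40/52 = 10/13
sR = 40/116 = 10/29
mL = -1·sL + -1/2·sR = -355/377
mR = 1/2·sL + 0·sR = 5/13

10/13 10/29 -355/377 5/13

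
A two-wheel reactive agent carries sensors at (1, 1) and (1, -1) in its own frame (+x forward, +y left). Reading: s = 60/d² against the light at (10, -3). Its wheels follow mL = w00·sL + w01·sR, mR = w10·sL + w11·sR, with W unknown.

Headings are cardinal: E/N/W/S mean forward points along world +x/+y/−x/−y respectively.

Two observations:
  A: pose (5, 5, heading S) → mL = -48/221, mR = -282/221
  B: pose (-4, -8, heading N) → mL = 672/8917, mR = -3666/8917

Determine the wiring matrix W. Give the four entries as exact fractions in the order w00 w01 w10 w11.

obs A: pose=(5,5,S) → sL=12/13, sR=12/17, mL=-48/221, mR=-282/221
obs B: pose=(-4,-8,N) → sL=60/241, sR=12/37, mL=672/8917, mR=-3666/8917
sensor matrix S = [[12/13, 12/17], [60/241, 12/37]]; det S = 243648/1970657
solve [mL_A; mL_B] = S·[w00; w01] and [mR_A; mR_B] = S·[w10; w11]:
  w00 = -1, w01 = 1, w10 = -1, w11 = -1/2

-1 1 -1 -1/2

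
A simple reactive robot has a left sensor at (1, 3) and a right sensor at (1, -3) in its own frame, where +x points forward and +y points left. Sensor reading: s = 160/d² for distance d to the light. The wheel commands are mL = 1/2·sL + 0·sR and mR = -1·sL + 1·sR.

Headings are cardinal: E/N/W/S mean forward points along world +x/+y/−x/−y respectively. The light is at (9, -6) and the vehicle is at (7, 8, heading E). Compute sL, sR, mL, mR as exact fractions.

16/29 80/61 8/29 1344/1769

left sensor world pos  = (8, 11); dL² = 290
right sensor world pos = (8, 5); dR² = 122
sL = 160/290 = 16/29
sR = 160/122 = 80/61
mL = 1/2·sL + 0·sR = 8/29
mR = -1·sL + 1·sR = 1344/1769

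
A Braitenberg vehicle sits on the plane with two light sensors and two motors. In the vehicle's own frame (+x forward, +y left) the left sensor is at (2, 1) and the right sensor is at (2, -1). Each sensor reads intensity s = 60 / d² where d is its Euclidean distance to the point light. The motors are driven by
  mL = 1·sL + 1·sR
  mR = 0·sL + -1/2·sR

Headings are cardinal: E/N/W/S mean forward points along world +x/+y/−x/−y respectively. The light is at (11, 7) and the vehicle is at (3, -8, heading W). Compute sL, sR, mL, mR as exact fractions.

15/89 15/74 2445/6586 -15/148

left sensor world pos  = (1, -9); dL² = 356
right sensor world pos = (1, -7); dR² = 296
sL = 60/356 = 15/89
sR = 60/296 = 15/74
mL = 1·sL + 1·sR = 2445/6586
mR = 0·sL + -1/2·sR = -15/148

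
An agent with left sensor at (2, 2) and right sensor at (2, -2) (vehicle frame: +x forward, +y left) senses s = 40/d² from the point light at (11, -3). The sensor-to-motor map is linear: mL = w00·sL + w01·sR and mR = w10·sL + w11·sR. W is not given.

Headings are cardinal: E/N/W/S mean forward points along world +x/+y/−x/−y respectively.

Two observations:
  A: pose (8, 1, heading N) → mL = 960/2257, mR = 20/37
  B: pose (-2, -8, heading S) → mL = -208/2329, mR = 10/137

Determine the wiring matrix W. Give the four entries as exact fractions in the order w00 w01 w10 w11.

-1 1 0 1/2

obs A: pose=(8,1,N) → sL=40/61, sR=40/37, mL=960/2257, mR=20/37
obs B: pose=(-2,-8,S) → sL=4/17, sR=20/137, mL=-208/2329, mR=10/137
sensor matrix S = [[40/61, 40/37], [4/17, 20/137]]; det S = -833920/5256553
solve [mL_A; mL_B] = S·[w00; w01] and [mR_A; mR_B] = S·[w10; w11]:
  w00 = -1, w01 = 1, w10 = 0, w11 = 1/2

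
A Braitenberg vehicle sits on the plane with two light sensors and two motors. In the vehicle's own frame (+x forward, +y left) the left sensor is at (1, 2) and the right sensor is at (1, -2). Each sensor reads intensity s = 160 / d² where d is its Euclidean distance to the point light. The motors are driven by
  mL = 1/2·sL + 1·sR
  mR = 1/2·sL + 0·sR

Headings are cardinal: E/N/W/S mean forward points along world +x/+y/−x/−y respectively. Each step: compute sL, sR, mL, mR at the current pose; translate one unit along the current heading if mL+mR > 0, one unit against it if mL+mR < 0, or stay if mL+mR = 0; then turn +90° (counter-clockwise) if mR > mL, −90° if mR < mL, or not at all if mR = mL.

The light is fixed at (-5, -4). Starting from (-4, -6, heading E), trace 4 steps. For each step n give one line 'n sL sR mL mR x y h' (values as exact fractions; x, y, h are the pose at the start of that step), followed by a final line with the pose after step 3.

0 40 8 28 20 -4 -6 E
1 32/5 160/9 944/45 16/5 -3 -6 S
2 80/13 80 1080/13 40/13 -3 -7 W
3 32 160/13 368/13 16 -4 -7 N
final -4 -6 E

n=0: pose=(-4,-6,E); sL=40, sR=8; mL=28, mR=20; mL+mR=48 → advance +1; mR−mL=-8 → turn -1·90°
n=1: pose=(-3,-6,S); sL=32/5, sR=160/9; mL=944/45, mR=16/5; mL+mR=1088/45 → advance +1; mR−mL=-160/9 → turn -1·90°
n=2: pose=(-3,-7,W); sL=80/13, sR=80; mL=1080/13, mR=40/13; mL+mR=1120/13 → advance +1; mR−mL=-80 → turn -1·90°
n=3: pose=(-4,-7,N); sL=32, sR=160/13; mL=368/13, mR=16; mL+mR=576/13 → advance +1; mR−mL=-160/13 → turn -1·90°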